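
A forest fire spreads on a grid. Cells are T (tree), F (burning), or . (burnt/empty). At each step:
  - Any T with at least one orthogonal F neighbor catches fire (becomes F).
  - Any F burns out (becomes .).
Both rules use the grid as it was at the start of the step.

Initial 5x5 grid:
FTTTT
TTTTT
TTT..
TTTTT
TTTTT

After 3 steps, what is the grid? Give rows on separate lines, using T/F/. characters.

Step 1: 2 trees catch fire, 1 burn out
  .FTTT
  FTTTT
  TTT..
  TTTTT
  TTTTT
Step 2: 3 trees catch fire, 2 burn out
  ..FTT
  .FTTT
  FTT..
  TTTTT
  TTTTT
Step 3: 4 trees catch fire, 3 burn out
  ...FT
  ..FTT
  .FT..
  FTTTT
  TTTTT

...FT
..FTT
.FT..
FTTTT
TTTTT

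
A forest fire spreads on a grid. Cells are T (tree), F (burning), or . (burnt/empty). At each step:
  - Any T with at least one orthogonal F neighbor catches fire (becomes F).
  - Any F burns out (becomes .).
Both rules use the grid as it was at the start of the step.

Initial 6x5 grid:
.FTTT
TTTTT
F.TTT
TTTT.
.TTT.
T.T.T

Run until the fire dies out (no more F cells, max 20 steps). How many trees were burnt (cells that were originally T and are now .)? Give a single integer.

Answer: 19

Derivation:
Step 1: +4 fires, +2 burnt (F count now 4)
Step 2: +3 fires, +4 burnt (F count now 3)
Step 3: +5 fires, +3 burnt (F count now 5)
Step 4: +4 fires, +5 burnt (F count now 4)
Step 5: +3 fires, +4 burnt (F count now 3)
Step 6: +0 fires, +3 burnt (F count now 0)
Fire out after step 6
Initially T: 21, now '.': 28
Total burnt (originally-T cells now '.'): 19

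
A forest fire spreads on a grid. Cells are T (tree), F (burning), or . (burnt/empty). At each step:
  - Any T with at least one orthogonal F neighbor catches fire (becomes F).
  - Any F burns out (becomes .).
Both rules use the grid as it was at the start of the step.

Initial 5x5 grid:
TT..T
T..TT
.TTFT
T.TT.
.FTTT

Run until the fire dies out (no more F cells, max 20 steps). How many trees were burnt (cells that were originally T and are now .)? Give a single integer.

Step 1: +5 fires, +2 burnt (F count now 5)
Step 2: +4 fires, +5 burnt (F count now 4)
Step 3: +2 fires, +4 burnt (F count now 2)
Step 4: +0 fires, +2 burnt (F count now 0)
Fire out after step 4
Initially T: 15, now '.': 21
Total burnt (originally-T cells now '.'): 11

Answer: 11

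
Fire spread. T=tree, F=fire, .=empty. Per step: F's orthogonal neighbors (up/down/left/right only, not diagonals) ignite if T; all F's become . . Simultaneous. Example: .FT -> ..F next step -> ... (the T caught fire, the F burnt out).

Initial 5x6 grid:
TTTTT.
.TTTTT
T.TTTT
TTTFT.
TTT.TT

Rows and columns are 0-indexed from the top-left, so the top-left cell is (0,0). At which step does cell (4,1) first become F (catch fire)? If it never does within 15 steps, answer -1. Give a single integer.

Step 1: cell (4,1)='T' (+3 fires, +1 burnt)
Step 2: cell (4,1)='T' (+6 fires, +3 burnt)
Step 3: cell (4,1)='F' (+7 fires, +6 burnt)
  -> target ignites at step 3
Step 4: cell (4,1)='.' (+6 fires, +7 burnt)
Step 5: cell (4,1)='.' (+1 fires, +6 burnt)
Step 6: cell (4,1)='.' (+1 fires, +1 burnt)
Step 7: cell (4,1)='.' (+0 fires, +1 burnt)
  fire out at step 7

3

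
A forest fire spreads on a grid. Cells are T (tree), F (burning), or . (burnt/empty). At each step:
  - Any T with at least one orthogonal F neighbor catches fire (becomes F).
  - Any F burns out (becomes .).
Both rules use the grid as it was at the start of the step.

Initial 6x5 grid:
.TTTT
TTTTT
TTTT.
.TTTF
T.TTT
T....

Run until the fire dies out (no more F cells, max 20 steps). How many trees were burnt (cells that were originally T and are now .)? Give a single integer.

Step 1: +2 fires, +1 burnt (F count now 2)
Step 2: +3 fires, +2 burnt (F count now 3)
Step 3: +4 fires, +3 burnt (F count now 4)
Step 4: +4 fires, +4 burnt (F count now 4)
Step 5: +4 fires, +4 burnt (F count now 4)
Step 6: +2 fires, +4 burnt (F count now 2)
Step 7: +0 fires, +2 burnt (F count now 0)
Fire out after step 7
Initially T: 21, now '.': 28
Total burnt (originally-T cells now '.'): 19

Answer: 19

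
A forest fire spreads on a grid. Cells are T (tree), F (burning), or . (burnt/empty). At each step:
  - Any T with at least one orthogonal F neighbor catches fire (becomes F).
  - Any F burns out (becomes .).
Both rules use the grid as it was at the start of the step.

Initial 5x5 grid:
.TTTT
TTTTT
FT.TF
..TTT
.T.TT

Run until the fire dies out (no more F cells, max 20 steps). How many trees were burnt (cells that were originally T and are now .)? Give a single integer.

Step 1: +5 fires, +2 burnt (F count now 5)
Step 2: +5 fires, +5 burnt (F count now 5)
Step 3: +5 fires, +5 burnt (F count now 5)
Step 4: +1 fires, +5 burnt (F count now 1)
Step 5: +0 fires, +1 burnt (F count now 0)
Fire out after step 5
Initially T: 17, now '.': 24
Total burnt (originally-T cells now '.'): 16

Answer: 16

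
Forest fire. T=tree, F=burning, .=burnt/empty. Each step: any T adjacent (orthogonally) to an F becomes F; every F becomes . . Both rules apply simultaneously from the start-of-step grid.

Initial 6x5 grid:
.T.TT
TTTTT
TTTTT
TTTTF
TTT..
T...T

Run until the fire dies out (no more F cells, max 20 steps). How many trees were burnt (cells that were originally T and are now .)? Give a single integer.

Answer: 21

Derivation:
Step 1: +2 fires, +1 burnt (F count now 2)
Step 2: +3 fires, +2 burnt (F count now 3)
Step 3: +5 fires, +3 burnt (F count now 5)
Step 4: +5 fires, +5 burnt (F count now 5)
Step 5: +3 fires, +5 burnt (F count now 3)
Step 6: +3 fires, +3 burnt (F count now 3)
Step 7: +0 fires, +3 burnt (F count now 0)
Fire out after step 7
Initially T: 22, now '.': 29
Total burnt (originally-T cells now '.'): 21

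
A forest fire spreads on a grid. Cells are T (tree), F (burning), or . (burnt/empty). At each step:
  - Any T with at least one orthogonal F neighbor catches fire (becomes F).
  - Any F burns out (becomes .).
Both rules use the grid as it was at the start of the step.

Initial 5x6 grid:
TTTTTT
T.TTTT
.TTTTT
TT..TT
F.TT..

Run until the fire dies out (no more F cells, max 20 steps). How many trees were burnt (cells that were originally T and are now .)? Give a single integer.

Answer: 20

Derivation:
Step 1: +1 fires, +1 burnt (F count now 1)
Step 2: +1 fires, +1 burnt (F count now 1)
Step 3: +1 fires, +1 burnt (F count now 1)
Step 4: +1 fires, +1 burnt (F count now 1)
Step 5: +2 fires, +1 burnt (F count now 2)
Step 6: +3 fires, +2 burnt (F count now 3)
Step 7: +5 fires, +3 burnt (F count now 5)
Step 8: +4 fires, +5 burnt (F count now 4)
Step 9: +2 fires, +4 burnt (F count now 2)
Step 10: +0 fires, +2 burnt (F count now 0)
Fire out after step 10
Initially T: 22, now '.': 28
Total burnt (originally-T cells now '.'): 20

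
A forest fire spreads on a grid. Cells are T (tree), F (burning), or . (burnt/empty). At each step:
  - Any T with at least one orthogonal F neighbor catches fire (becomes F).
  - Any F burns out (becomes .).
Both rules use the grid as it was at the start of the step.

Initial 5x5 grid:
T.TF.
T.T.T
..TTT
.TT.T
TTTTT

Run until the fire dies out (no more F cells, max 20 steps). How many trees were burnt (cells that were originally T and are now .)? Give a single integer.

Answer: 14

Derivation:
Step 1: +1 fires, +1 burnt (F count now 1)
Step 2: +1 fires, +1 burnt (F count now 1)
Step 3: +1 fires, +1 burnt (F count now 1)
Step 4: +2 fires, +1 burnt (F count now 2)
Step 5: +3 fires, +2 burnt (F count now 3)
Step 6: +4 fires, +3 burnt (F count now 4)
Step 7: +2 fires, +4 burnt (F count now 2)
Step 8: +0 fires, +2 burnt (F count now 0)
Fire out after step 8
Initially T: 16, now '.': 23
Total burnt (originally-T cells now '.'): 14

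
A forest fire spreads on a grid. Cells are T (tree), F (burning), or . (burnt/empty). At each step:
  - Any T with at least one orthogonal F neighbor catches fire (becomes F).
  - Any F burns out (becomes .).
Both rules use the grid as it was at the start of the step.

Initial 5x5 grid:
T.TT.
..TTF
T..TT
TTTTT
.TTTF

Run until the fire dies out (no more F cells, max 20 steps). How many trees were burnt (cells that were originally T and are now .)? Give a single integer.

Step 1: +4 fires, +2 burnt (F count now 4)
Step 2: +5 fires, +4 burnt (F count now 5)
Step 3: +3 fires, +5 burnt (F count now 3)
Step 4: +1 fires, +3 burnt (F count now 1)
Step 5: +1 fires, +1 burnt (F count now 1)
Step 6: +1 fires, +1 burnt (F count now 1)
Step 7: +0 fires, +1 burnt (F count now 0)
Fire out after step 7
Initially T: 16, now '.': 24
Total burnt (originally-T cells now '.'): 15

Answer: 15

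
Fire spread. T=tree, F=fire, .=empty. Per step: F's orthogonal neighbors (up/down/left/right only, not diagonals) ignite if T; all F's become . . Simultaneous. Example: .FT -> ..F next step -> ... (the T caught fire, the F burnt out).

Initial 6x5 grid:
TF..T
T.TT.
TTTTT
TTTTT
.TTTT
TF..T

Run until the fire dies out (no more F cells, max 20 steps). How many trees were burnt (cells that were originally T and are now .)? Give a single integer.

Answer: 20

Derivation:
Step 1: +3 fires, +2 burnt (F count now 3)
Step 2: +3 fires, +3 burnt (F count now 3)
Step 3: +5 fires, +3 burnt (F count now 5)
Step 4: +3 fires, +5 burnt (F count now 3)
Step 5: +4 fires, +3 burnt (F count now 4)
Step 6: +2 fires, +4 burnt (F count now 2)
Step 7: +0 fires, +2 burnt (F count now 0)
Fire out after step 7
Initially T: 21, now '.': 29
Total burnt (originally-T cells now '.'): 20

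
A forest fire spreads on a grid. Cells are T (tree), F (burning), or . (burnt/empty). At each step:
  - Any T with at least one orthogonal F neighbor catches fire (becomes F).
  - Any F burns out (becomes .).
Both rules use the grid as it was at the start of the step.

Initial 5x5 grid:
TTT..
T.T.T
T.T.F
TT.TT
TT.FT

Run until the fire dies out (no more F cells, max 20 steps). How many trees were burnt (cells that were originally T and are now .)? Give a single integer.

Step 1: +4 fires, +2 burnt (F count now 4)
Step 2: +0 fires, +4 burnt (F count now 0)
Fire out after step 2
Initially T: 15, now '.': 14
Total burnt (originally-T cells now '.'): 4

Answer: 4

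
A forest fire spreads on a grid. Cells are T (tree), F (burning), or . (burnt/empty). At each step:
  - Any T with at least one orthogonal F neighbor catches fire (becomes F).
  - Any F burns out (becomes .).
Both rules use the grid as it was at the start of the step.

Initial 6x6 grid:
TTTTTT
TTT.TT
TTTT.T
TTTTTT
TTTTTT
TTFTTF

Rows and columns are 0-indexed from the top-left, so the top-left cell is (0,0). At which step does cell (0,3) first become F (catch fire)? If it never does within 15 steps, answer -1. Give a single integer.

Step 1: cell (0,3)='T' (+5 fires, +2 burnt)
Step 2: cell (0,3)='T' (+6 fires, +5 burnt)
Step 3: cell (0,3)='T' (+6 fires, +6 burnt)
Step 4: cell (0,3)='T' (+5 fires, +6 burnt)
Step 5: cell (0,3)='T' (+5 fires, +5 burnt)
Step 6: cell (0,3)='F' (+4 fires, +5 burnt)
  -> target ignites at step 6
Step 7: cell (0,3)='.' (+1 fires, +4 burnt)
Step 8: cell (0,3)='.' (+0 fires, +1 burnt)
  fire out at step 8

6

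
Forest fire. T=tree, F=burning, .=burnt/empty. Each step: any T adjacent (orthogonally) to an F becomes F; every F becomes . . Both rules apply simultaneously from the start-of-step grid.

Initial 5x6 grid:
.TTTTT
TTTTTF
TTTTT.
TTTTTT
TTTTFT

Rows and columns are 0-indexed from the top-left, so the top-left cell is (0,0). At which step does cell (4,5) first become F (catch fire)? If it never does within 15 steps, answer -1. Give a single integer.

Step 1: cell (4,5)='F' (+5 fires, +2 burnt)
  -> target ignites at step 1
Step 2: cell (4,5)='.' (+6 fires, +5 burnt)
Step 3: cell (4,5)='.' (+5 fires, +6 burnt)
Step 4: cell (4,5)='.' (+5 fires, +5 burnt)
Step 5: cell (4,5)='.' (+4 fires, +5 burnt)
Step 6: cell (4,5)='.' (+1 fires, +4 burnt)
Step 7: cell (4,5)='.' (+0 fires, +1 burnt)
  fire out at step 7

1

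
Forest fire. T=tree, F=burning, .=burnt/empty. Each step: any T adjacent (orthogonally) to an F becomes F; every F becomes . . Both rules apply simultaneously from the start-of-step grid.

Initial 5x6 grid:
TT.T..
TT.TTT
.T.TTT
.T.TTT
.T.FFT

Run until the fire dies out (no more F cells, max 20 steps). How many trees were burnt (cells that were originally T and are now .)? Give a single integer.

Step 1: +3 fires, +2 burnt (F count now 3)
Step 2: +3 fires, +3 burnt (F count now 3)
Step 3: +3 fires, +3 burnt (F count now 3)
Step 4: +2 fires, +3 burnt (F count now 2)
Step 5: +0 fires, +2 burnt (F count now 0)
Fire out after step 5
Initially T: 18, now '.': 23
Total burnt (originally-T cells now '.'): 11

Answer: 11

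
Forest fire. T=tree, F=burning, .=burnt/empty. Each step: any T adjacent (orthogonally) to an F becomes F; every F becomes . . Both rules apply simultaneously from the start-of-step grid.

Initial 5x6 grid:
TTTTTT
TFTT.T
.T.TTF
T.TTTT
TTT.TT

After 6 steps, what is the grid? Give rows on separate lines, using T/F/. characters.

Step 1: 7 trees catch fire, 2 burn out
  TFTTTT
  F.FT.F
  .F.TF.
  T.TTTF
  TTT.TT
Step 2: 7 trees catch fire, 7 burn out
  F.FTTF
  ...F..
  ...F..
  T.TTF.
  TTT.TF
Step 3: 4 trees catch fire, 7 burn out
  ...FF.
  ......
  ......
  T.TF..
  TTT.F.
Step 4: 1 trees catch fire, 4 burn out
  ......
  ......
  ......
  T.F...
  TTT...
Step 5: 1 trees catch fire, 1 burn out
  ......
  ......
  ......
  T.....
  TTF...
Step 6: 1 trees catch fire, 1 burn out
  ......
  ......
  ......
  T.....
  TF....

......
......
......
T.....
TF....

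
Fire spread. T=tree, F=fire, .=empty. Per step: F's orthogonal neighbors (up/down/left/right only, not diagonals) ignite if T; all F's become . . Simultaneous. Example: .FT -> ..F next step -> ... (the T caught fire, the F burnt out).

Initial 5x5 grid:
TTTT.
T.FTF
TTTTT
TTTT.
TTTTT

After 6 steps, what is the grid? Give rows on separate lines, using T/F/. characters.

Step 1: 4 trees catch fire, 2 burn out
  TTFT.
  T..F.
  TTFTF
  TTTT.
  TTTTT
Step 2: 5 trees catch fire, 4 burn out
  TF.F.
  T....
  TF.F.
  TTFT.
  TTTTT
Step 3: 5 trees catch fire, 5 burn out
  F....
  T....
  F....
  TF.F.
  TTFTT
Step 4: 4 trees catch fire, 5 burn out
  .....
  F....
  .....
  F....
  TF.FT
Step 5: 2 trees catch fire, 4 burn out
  .....
  .....
  .....
  .....
  F...F
Step 6: 0 trees catch fire, 2 burn out
  .....
  .....
  .....
  .....
  .....

.....
.....
.....
.....
.....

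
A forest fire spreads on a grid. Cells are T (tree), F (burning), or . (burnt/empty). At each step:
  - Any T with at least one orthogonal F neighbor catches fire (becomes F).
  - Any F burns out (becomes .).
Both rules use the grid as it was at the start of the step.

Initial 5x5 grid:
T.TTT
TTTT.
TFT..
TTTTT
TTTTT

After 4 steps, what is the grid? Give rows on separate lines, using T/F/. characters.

Step 1: 4 trees catch fire, 1 burn out
  T.TTT
  TFTT.
  F.F..
  TFTTT
  TTTTT
Step 2: 5 trees catch fire, 4 burn out
  T.TTT
  F.FT.
  .....
  F.FTT
  TFTTT
Step 3: 6 trees catch fire, 5 burn out
  F.FTT
  ...F.
  .....
  ...FT
  F.FTT
Step 4: 3 trees catch fire, 6 burn out
  ...FT
  .....
  .....
  ....F
  ...FT

...FT
.....
.....
....F
...FT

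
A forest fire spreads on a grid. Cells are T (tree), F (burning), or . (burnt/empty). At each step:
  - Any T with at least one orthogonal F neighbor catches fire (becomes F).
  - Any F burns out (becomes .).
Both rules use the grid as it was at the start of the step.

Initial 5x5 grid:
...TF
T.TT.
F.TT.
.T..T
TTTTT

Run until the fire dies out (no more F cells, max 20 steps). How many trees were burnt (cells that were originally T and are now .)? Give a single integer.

Answer: 6

Derivation:
Step 1: +2 fires, +2 burnt (F count now 2)
Step 2: +1 fires, +2 burnt (F count now 1)
Step 3: +2 fires, +1 burnt (F count now 2)
Step 4: +1 fires, +2 burnt (F count now 1)
Step 5: +0 fires, +1 burnt (F count now 0)
Fire out after step 5
Initially T: 13, now '.': 18
Total burnt (originally-T cells now '.'): 6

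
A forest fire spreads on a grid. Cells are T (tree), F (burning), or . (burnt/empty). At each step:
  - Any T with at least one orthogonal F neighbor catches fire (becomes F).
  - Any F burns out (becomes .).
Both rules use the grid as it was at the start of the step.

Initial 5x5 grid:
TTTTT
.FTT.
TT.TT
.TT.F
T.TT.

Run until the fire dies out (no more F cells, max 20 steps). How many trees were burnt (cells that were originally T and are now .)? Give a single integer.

Answer: 15

Derivation:
Step 1: +4 fires, +2 burnt (F count now 4)
Step 2: +6 fires, +4 burnt (F count now 6)
Step 3: +2 fires, +6 burnt (F count now 2)
Step 4: +2 fires, +2 burnt (F count now 2)
Step 5: +1 fires, +2 burnt (F count now 1)
Step 6: +0 fires, +1 burnt (F count now 0)
Fire out after step 6
Initially T: 16, now '.': 24
Total burnt (originally-T cells now '.'): 15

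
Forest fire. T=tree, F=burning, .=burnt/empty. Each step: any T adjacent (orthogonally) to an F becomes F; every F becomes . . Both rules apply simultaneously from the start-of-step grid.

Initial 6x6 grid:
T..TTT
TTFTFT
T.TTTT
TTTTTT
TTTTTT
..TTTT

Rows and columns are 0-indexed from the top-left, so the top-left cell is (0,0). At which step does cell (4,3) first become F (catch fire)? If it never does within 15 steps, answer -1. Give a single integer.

Step 1: cell (4,3)='T' (+6 fires, +2 burnt)
Step 2: cell (4,3)='T' (+7 fires, +6 burnt)
Step 3: cell (4,3)='T' (+7 fires, +7 burnt)
Step 4: cell (4,3)='F' (+6 fires, +7 burnt)
  -> target ignites at step 4
Step 5: cell (4,3)='.' (+3 fires, +6 burnt)
Step 6: cell (4,3)='.' (+0 fires, +3 burnt)
  fire out at step 6

4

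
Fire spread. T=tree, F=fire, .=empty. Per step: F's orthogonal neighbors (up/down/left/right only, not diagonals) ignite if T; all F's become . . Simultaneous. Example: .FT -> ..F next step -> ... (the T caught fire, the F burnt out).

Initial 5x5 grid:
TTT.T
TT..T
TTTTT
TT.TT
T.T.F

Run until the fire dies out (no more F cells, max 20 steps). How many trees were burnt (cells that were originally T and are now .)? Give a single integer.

Answer: 17

Derivation:
Step 1: +1 fires, +1 burnt (F count now 1)
Step 2: +2 fires, +1 burnt (F count now 2)
Step 3: +2 fires, +2 burnt (F count now 2)
Step 4: +2 fires, +2 burnt (F count now 2)
Step 5: +1 fires, +2 burnt (F count now 1)
Step 6: +3 fires, +1 burnt (F count now 3)
Step 7: +3 fires, +3 burnt (F count now 3)
Step 8: +3 fires, +3 burnt (F count now 3)
Step 9: +0 fires, +3 burnt (F count now 0)
Fire out after step 9
Initially T: 18, now '.': 24
Total burnt (originally-T cells now '.'): 17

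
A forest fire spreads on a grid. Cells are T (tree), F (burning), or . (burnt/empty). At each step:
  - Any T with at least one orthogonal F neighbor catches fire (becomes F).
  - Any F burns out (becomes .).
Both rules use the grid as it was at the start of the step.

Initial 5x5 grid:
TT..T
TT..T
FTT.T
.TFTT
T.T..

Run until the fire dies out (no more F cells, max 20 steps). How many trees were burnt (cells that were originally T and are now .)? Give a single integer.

Answer: 13

Derivation:
Step 1: +6 fires, +2 burnt (F count now 6)
Step 2: +3 fires, +6 burnt (F count now 3)
Step 3: +2 fires, +3 burnt (F count now 2)
Step 4: +1 fires, +2 burnt (F count now 1)
Step 5: +1 fires, +1 burnt (F count now 1)
Step 6: +0 fires, +1 burnt (F count now 0)
Fire out after step 6
Initially T: 14, now '.': 24
Total burnt (originally-T cells now '.'): 13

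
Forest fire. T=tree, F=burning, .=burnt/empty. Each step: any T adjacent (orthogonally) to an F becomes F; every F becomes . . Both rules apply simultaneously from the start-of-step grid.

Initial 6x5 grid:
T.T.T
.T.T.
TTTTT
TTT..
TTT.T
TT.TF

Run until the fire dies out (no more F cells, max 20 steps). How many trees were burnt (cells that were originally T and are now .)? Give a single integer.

Step 1: +2 fires, +1 burnt (F count now 2)
Step 2: +0 fires, +2 burnt (F count now 0)
Fire out after step 2
Initially T: 20, now '.': 12
Total burnt (originally-T cells now '.'): 2

Answer: 2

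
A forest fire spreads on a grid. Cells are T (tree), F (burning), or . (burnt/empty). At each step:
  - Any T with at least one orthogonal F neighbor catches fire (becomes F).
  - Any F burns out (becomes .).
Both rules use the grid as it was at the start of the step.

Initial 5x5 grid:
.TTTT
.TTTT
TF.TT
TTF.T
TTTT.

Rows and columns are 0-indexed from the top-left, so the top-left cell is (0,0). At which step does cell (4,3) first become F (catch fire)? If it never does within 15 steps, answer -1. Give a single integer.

Step 1: cell (4,3)='T' (+4 fires, +2 burnt)
Step 2: cell (4,3)='F' (+5 fires, +4 burnt)
  -> target ignites at step 2
Step 3: cell (4,3)='.' (+3 fires, +5 burnt)
Step 4: cell (4,3)='.' (+3 fires, +3 burnt)
Step 5: cell (4,3)='.' (+2 fires, +3 burnt)
Step 6: cell (4,3)='.' (+1 fires, +2 burnt)
Step 7: cell (4,3)='.' (+0 fires, +1 burnt)
  fire out at step 7

2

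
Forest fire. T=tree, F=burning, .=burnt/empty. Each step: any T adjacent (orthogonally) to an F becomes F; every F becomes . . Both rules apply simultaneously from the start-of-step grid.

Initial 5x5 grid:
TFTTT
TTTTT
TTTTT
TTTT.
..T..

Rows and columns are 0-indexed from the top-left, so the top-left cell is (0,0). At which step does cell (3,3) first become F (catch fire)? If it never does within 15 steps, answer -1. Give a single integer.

Step 1: cell (3,3)='T' (+3 fires, +1 burnt)
Step 2: cell (3,3)='T' (+4 fires, +3 burnt)
Step 3: cell (3,3)='T' (+5 fires, +4 burnt)
Step 4: cell (3,3)='T' (+4 fires, +5 burnt)
Step 5: cell (3,3)='F' (+3 fires, +4 burnt)
  -> target ignites at step 5
Step 6: cell (3,3)='.' (+0 fires, +3 burnt)
  fire out at step 6

5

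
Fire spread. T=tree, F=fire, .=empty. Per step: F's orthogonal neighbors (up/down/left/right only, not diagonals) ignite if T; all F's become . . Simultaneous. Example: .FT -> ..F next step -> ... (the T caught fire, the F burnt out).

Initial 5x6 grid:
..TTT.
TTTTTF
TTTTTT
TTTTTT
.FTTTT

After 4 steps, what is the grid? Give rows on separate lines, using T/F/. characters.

Step 1: 4 trees catch fire, 2 burn out
  ..TTT.
  TTTTF.
  TTTTTF
  TFTTTT
  ..FTTT
Step 2: 8 trees catch fire, 4 burn out
  ..TTF.
  TTTF..
  TFTTF.
  F.FTTF
  ...FTT
Step 3: 10 trees catch fire, 8 burn out
  ..TF..
  TFF...
  F.FF..
  ...FF.
  ....FF
Step 4: 2 trees catch fire, 10 burn out
  ..F...
  F.....
  ......
  ......
  ......

..F...
F.....
......
......
......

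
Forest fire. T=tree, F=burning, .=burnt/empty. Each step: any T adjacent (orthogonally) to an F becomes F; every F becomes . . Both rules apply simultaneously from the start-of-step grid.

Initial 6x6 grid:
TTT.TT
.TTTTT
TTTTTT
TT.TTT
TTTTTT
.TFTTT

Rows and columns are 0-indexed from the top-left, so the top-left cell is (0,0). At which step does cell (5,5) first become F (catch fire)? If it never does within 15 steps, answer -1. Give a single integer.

Step 1: cell (5,5)='T' (+3 fires, +1 burnt)
Step 2: cell (5,5)='T' (+3 fires, +3 burnt)
Step 3: cell (5,5)='F' (+5 fires, +3 burnt)
  -> target ignites at step 3
Step 4: cell (5,5)='.' (+5 fires, +5 burnt)
Step 5: cell (5,5)='.' (+6 fires, +5 burnt)
Step 6: cell (5,5)='.' (+4 fires, +6 burnt)
Step 7: cell (5,5)='.' (+4 fires, +4 burnt)
Step 8: cell (5,5)='.' (+1 fires, +4 burnt)
Step 9: cell (5,5)='.' (+0 fires, +1 burnt)
  fire out at step 9

3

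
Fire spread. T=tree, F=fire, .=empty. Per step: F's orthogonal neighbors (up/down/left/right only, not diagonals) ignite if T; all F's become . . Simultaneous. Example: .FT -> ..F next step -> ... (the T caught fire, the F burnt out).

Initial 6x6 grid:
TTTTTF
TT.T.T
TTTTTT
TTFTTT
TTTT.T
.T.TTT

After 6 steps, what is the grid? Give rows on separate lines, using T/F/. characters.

Step 1: 6 trees catch fire, 2 burn out
  TTTTF.
  TT.T.F
  TTFTTT
  TF.FTT
  TTFT.T
  .T.TTT
Step 2: 8 trees catch fire, 6 burn out
  TTTF..
  TT.T..
  TF.FTF
  F...FT
  TF.F.T
  .T.TTT
Step 3: 9 trees catch fire, 8 burn out
  TTF...
  TF.F..
  F...F.
  .....F
  F....T
  .F.FTT
Step 4: 4 trees catch fire, 9 burn out
  TF....
  F.....
  ......
  ......
  .....F
  ....FT
Step 5: 2 trees catch fire, 4 burn out
  F.....
  ......
  ......
  ......
  ......
  .....F
Step 6: 0 trees catch fire, 2 burn out
  ......
  ......
  ......
  ......
  ......
  ......

......
......
......
......
......
......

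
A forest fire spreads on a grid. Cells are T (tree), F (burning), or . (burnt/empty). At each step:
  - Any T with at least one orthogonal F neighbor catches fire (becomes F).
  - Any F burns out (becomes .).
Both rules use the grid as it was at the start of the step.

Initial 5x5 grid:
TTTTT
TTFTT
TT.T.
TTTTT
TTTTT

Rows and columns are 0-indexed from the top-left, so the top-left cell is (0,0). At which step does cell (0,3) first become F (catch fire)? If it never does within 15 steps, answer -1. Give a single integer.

Step 1: cell (0,3)='T' (+3 fires, +1 burnt)
Step 2: cell (0,3)='F' (+6 fires, +3 burnt)
  -> target ignites at step 2
Step 3: cell (0,3)='.' (+5 fires, +6 burnt)
Step 4: cell (0,3)='.' (+5 fires, +5 burnt)
Step 5: cell (0,3)='.' (+3 fires, +5 burnt)
Step 6: cell (0,3)='.' (+0 fires, +3 burnt)
  fire out at step 6

2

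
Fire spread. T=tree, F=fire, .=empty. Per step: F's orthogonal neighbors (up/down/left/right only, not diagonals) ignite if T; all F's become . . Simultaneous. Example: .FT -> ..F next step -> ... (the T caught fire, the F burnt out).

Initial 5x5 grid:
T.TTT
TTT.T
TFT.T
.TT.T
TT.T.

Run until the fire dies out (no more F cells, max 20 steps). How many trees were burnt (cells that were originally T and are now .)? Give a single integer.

Answer: 16

Derivation:
Step 1: +4 fires, +1 burnt (F count now 4)
Step 2: +4 fires, +4 burnt (F count now 4)
Step 3: +3 fires, +4 burnt (F count now 3)
Step 4: +1 fires, +3 burnt (F count now 1)
Step 5: +1 fires, +1 burnt (F count now 1)
Step 6: +1 fires, +1 burnt (F count now 1)
Step 7: +1 fires, +1 burnt (F count now 1)
Step 8: +1 fires, +1 burnt (F count now 1)
Step 9: +0 fires, +1 burnt (F count now 0)
Fire out after step 9
Initially T: 17, now '.': 24
Total burnt (originally-T cells now '.'): 16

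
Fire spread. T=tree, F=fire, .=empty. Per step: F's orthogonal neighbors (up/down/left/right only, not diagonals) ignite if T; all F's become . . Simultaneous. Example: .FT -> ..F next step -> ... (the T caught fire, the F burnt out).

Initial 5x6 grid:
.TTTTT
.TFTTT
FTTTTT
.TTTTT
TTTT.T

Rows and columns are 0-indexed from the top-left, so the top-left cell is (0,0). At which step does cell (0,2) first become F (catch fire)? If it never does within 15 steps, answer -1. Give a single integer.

Step 1: cell (0,2)='F' (+5 fires, +2 burnt)
  -> target ignites at step 1
Step 2: cell (0,2)='.' (+6 fires, +5 burnt)
Step 3: cell (0,2)='.' (+6 fires, +6 burnt)
Step 4: cell (0,2)='.' (+5 fires, +6 burnt)
Step 5: cell (0,2)='.' (+1 fires, +5 burnt)
Step 6: cell (0,2)='.' (+1 fires, +1 burnt)
Step 7: cell (0,2)='.' (+0 fires, +1 burnt)
  fire out at step 7

1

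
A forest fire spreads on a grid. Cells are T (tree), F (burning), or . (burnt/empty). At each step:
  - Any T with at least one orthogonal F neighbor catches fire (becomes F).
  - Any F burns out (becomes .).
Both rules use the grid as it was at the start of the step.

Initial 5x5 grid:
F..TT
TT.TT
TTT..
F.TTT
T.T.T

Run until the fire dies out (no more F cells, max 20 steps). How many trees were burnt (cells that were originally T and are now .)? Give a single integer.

Answer: 11

Derivation:
Step 1: +3 fires, +2 burnt (F count now 3)
Step 2: +2 fires, +3 burnt (F count now 2)
Step 3: +1 fires, +2 burnt (F count now 1)
Step 4: +1 fires, +1 burnt (F count now 1)
Step 5: +2 fires, +1 burnt (F count now 2)
Step 6: +1 fires, +2 burnt (F count now 1)
Step 7: +1 fires, +1 burnt (F count now 1)
Step 8: +0 fires, +1 burnt (F count now 0)
Fire out after step 8
Initially T: 15, now '.': 21
Total burnt (originally-T cells now '.'): 11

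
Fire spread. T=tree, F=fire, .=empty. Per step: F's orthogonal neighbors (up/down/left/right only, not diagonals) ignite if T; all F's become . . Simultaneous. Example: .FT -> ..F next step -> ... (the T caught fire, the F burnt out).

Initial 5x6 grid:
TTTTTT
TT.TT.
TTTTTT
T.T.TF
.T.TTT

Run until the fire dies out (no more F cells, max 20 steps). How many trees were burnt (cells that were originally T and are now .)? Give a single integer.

Step 1: +3 fires, +1 burnt (F count now 3)
Step 2: +2 fires, +3 burnt (F count now 2)
Step 3: +3 fires, +2 burnt (F count now 3)
Step 4: +3 fires, +3 burnt (F count now 3)
Step 5: +4 fires, +3 burnt (F count now 4)
Step 6: +3 fires, +4 burnt (F count now 3)
Step 7: +3 fires, +3 burnt (F count now 3)
Step 8: +1 fires, +3 burnt (F count now 1)
Step 9: +0 fires, +1 burnt (F count now 0)
Fire out after step 9
Initially T: 23, now '.': 29
Total burnt (originally-T cells now '.'): 22

Answer: 22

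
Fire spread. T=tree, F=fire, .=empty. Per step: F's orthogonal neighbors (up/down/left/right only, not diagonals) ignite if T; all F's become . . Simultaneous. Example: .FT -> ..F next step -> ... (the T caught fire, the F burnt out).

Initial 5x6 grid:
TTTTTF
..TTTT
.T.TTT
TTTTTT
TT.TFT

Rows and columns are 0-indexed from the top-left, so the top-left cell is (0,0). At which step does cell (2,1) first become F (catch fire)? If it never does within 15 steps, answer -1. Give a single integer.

Step 1: cell (2,1)='T' (+5 fires, +2 burnt)
Step 2: cell (2,1)='T' (+6 fires, +5 burnt)
Step 3: cell (2,1)='T' (+4 fires, +6 burnt)
Step 4: cell (2,1)='T' (+3 fires, +4 burnt)
Step 5: cell (2,1)='F' (+4 fires, +3 burnt)
  -> target ignites at step 5
Step 6: cell (2,1)='.' (+1 fires, +4 burnt)
Step 7: cell (2,1)='.' (+0 fires, +1 burnt)
  fire out at step 7

5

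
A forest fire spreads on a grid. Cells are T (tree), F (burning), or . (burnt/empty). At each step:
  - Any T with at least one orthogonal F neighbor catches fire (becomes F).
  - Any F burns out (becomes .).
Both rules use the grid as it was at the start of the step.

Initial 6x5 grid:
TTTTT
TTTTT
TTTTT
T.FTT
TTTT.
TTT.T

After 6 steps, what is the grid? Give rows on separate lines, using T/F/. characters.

Step 1: 3 trees catch fire, 1 burn out
  TTTTT
  TTTTT
  TTFTT
  T..FT
  TTFT.
  TTT.T
Step 2: 7 trees catch fire, 3 burn out
  TTTTT
  TTFTT
  TF.FT
  T...F
  TF.F.
  TTF.T
Step 3: 7 trees catch fire, 7 burn out
  TTFTT
  TF.FT
  F...F
  T....
  F....
  TF..T
Step 4: 6 trees catch fire, 7 burn out
  TF.FT
  F...F
  .....
  F....
  .....
  F...T
Step 5: 2 trees catch fire, 6 burn out
  F...F
  .....
  .....
  .....
  .....
  ....T
Step 6: 0 trees catch fire, 2 burn out
  .....
  .....
  .....
  .....
  .....
  ....T

.....
.....
.....
.....
.....
....T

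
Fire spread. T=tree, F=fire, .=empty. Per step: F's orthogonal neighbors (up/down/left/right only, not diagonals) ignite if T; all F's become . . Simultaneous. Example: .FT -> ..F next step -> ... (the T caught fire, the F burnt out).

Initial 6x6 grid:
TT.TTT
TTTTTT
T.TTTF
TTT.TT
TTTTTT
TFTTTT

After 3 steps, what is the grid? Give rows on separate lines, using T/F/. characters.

Step 1: 6 trees catch fire, 2 burn out
  TT.TTT
  TTTTTF
  T.TTF.
  TTT.TF
  TFTTTT
  F.FTTT
Step 2: 9 trees catch fire, 6 burn out
  TT.TTF
  TTTTF.
  T.TF..
  TFT.F.
  F.FTTF
  ...FTT
Step 3: 9 trees catch fire, 9 burn out
  TT.TF.
  TTTF..
  T.F...
  F.F...
  ...FF.
  ....FF

TT.TF.
TTTF..
T.F...
F.F...
...FF.
....FF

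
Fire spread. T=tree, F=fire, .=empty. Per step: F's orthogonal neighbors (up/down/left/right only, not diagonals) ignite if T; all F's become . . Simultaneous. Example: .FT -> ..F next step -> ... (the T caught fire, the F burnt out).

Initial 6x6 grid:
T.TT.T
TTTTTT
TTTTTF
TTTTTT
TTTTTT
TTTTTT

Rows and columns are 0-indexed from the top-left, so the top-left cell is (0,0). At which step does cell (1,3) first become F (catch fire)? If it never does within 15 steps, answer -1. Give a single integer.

Step 1: cell (1,3)='T' (+3 fires, +1 burnt)
Step 2: cell (1,3)='T' (+5 fires, +3 burnt)
Step 3: cell (1,3)='F' (+5 fires, +5 burnt)
  -> target ignites at step 3
Step 4: cell (1,3)='.' (+6 fires, +5 burnt)
Step 5: cell (1,3)='.' (+6 fires, +6 burnt)
Step 6: cell (1,3)='.' (+4 fires, +6 burnt)
Step 7: cell (1,3)='.' (+3 fires, +4 burnt)
Step 8: cell (1,3)='.' (+1 fires, +3 burnt)
Step 9: cell (1,3)='.' (+0 fires, +1 burnt)
  fire out at step 9

3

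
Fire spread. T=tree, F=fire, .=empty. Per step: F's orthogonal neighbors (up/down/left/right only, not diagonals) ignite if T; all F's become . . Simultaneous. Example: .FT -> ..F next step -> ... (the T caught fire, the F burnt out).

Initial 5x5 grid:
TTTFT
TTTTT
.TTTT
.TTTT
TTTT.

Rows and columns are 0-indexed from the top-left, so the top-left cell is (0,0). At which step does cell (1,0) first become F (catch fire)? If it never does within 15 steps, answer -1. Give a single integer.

Step 1: cell (1,0)='T' (+3 fires, +1 burnt)
Step 2: cell (1,0)='T' (+4 fires, +3 burnt)
Step 3: cell (1,0)='T' (+5 fires, +4 burnt)
Step 4: cell (1,0)='F' (+5 fires, +5 burnt)
  -> target ignites at step 4
Step 5: cell (1,0)='.' (+2 fires, +5 burnt)
Step 6: cell (1,0)='.' (+1 fires, +2 burnt)
Step 7: cell (1,0)='.' (+1 fires, +1 burnt)
Step 8: cell (1,0)='.' (+0 fires, +1 burnt)
  fire out at step 8

4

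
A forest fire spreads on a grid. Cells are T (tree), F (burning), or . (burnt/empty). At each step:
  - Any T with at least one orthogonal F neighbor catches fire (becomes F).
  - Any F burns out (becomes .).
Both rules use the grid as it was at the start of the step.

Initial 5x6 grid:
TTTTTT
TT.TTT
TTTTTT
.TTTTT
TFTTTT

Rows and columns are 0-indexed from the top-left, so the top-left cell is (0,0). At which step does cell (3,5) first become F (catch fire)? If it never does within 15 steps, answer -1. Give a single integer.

Step 1: cell (3,5)='T' (+3 fires, +1 burnt)
Step 2: cell (3,5)='T' (+3 fires, +3 burnt)
Step 3: cell (3,5)='T' (+5 fires, +3 burnt)
Step 4: cell (3,5)='T' (+5 fires, +5 burnt)
Step 5: cell (3,5)='F' (+5 fires, +5 burnt)
  -> target ignites at step 5
Step 6: cell (3,5)='.' (+3 fires, +5 burnt)
Step 7: cell (3,5)='.' (+2 fires, +3 burnt)
Step 8: cell (3,5)='.' (+1 fires, +2 burnt)
Step 9: cell (3,5)='.' (+0 fires, +1 burnt)
  fire out at step 9

5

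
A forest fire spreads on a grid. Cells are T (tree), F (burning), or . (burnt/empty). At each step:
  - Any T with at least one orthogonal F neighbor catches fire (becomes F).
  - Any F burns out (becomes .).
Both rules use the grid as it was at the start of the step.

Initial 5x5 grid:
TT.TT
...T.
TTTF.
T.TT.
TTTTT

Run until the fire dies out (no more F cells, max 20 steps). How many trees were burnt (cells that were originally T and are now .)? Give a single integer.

Answer: 14

Derivation:
Step 1: +3 fires, +1 burnt (F count now 3)
Step 2: +4 fires, +3 burnt (F count now 4)
Step 3: +4 fires, +4 burnt (F count now 4)
Step 4: +2 fires, +4 burnt (F count now 2)
Step 5: +1 fires, +2 burnt (F count now 1)
Step 6: +0 fires, +1 burnt (F count now 0)
Fire out after step 6
Initially T: 16, now '.': 23
Total burnt (originally-T cells now '.'): 14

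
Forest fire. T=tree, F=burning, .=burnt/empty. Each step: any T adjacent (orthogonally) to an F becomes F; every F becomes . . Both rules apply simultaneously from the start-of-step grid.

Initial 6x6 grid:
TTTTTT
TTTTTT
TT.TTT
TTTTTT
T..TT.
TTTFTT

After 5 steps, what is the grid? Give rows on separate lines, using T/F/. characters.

Step 1: 3 trees catch fire, 1 burn out
  TTTTTT
  TTTTTT
  TT.TTT
  TTTTTT
  T..FT.
  TTF.FT
Step 2: 4 trees catch fire, 3 burn out
  TTTTTT
  TTTTTT
  TT.TTT
  TTTFTT
  T...F.
  TF...F
Step 3: 4 trees catch fire, 4 burn out
  TTTTTT
  TTTTTT
  TT.FTT
  TTF.FT
  T.....
  F.....
Step 4: 5 trees catch fire, 4 burn out
  TTTTTT
  TTTFTT
  TT..FT
  TF...F
  F.....
  ......
Step 5: 6 trees catch fire, 5 burn out
  TTTFTT
  TTF.FT
  TF...F
  F.....
  ......
  ......

TTTFTT
TTF.FT
TF...F
F.....
......
......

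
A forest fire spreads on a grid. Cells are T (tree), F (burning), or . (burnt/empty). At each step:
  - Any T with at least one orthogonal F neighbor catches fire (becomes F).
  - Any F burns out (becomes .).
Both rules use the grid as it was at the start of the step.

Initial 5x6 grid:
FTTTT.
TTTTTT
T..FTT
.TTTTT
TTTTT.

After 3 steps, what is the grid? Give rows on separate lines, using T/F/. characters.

Step 1: 5 trees catch fire, 2 burn out
  .FTTT.
  FTTFTT
  T...FT
  .TTFTT
  TTTTT.
Step 2: 10 trees catch fire, 5 burn out
  ..FFT.
  .FF.FT
  F....F
  .TF.FT
  TTTFT.
Step 3: 6 trees catch fire, 10 burn out
  ....F.
  .....F
  ......
  .F...F
  TTF.F.

....F.
.....F
......
.F...F
TTF.F.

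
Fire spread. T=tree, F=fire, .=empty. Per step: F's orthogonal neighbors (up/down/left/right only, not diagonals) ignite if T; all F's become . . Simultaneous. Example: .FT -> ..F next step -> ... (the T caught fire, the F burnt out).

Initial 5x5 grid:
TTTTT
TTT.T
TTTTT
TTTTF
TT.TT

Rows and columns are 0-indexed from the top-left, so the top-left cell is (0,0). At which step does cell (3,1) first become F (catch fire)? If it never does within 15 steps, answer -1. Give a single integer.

Step 1: cell (3,1)='T' (+3 fires, +1 burnt)
Step 2: cell (3,1)='T' (+4 fires, +3 burnt)
Step 3: cell (3,1)='F' (+3 fires, +4 burnt)
  -> target ignites at step 3
Step 4: cell (3,1)='.' (+5 fires, +3 burnt)
Step 5: cell (3,1)='.' (+4 fires, +5 burnt)
Step 6: cell (3,1)='.' (+2 fires, +4 burnt)
Step 7: cell (3,1)='.' (+1 fires, +2 burnt)
Step 8: cell (3,1)='.' (+0 fires, +1 burnt)
  fire out at step 8

3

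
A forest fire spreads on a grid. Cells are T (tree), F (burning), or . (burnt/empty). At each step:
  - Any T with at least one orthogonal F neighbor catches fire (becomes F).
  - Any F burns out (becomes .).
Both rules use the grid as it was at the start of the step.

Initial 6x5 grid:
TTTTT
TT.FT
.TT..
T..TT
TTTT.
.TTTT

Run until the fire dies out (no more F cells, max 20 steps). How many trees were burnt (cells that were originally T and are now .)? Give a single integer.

Step 1: +2 fires, +1 burnt (F count now 2)
Step 2: +2 fires, +2 burnt (F count now 2)
Step 3: +1 fires, +2 burnt (F count now 1)
Step 4: +2 fires, +1 burnt (F count now 2)
Step 5: +2 fires, +2 burnt (F count now 2)
Step 6: +1 fires, +2 burnt (F count now 1)
Step 7: +0 fires, +1 burnt (F count now 0)
Fire out after step 7
Initially T: 21, now '.': 19
Total burnt (originally-T cells now '.'): 10

Answer: 10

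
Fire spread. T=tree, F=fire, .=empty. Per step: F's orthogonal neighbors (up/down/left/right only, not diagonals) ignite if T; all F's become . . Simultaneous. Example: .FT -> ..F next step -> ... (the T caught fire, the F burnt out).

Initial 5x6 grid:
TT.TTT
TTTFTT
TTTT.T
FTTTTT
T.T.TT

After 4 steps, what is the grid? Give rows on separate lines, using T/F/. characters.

Step 1: 7 trees catch fire, 2 burn out
  TT.FTT
  TTF.FT
  FTTF.T
  .FTTTT
  F.T.TT
Step 2: 8 trees catch fire, 7 burn out
  TT..FT
  FF...F
  .FF..T
  ..FFTT
  ..T.TT
Step 3: 6 trees catch fire, 8 burn out
  FF...F
  ......
  .....F
  ....FT
  ..F.TT
Step 4: 2 trees catch fire, 6 burn out
  ......
  ......
  ......
  .....F
  ....FT

......
......
......
.....F
....FT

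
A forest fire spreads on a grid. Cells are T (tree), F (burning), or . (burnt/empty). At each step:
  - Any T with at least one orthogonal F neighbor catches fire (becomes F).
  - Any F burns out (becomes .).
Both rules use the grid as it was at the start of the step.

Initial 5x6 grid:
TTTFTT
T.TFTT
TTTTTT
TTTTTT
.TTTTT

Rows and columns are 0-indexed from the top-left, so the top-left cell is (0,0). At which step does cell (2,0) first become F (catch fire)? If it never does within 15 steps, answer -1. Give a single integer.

Step 1: cell (2,0)='T' (+5 fires, +2 burnt)
Step 2: cell (2,0)='T' (+6 fires, +5 burnt)
Step 3: cell (2,0)='T' (+6 fires, +6 burnt)
Step 4: cell (2,0)='F' (+6 fires, +6 burnt)
  -> target ignites at step 4
Step 5: cell (2,0)='.' (+3 fires, +6 burnt)
Step 6: cell (2,0)='.' (+0 fires, +3 burnt)
  fire out at step 6

4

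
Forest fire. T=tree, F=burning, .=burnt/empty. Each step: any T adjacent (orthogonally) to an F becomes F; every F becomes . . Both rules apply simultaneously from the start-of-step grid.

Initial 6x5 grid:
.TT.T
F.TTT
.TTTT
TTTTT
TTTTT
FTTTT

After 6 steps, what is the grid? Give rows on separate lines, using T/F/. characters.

Step 1: 2 trees catch fire, 2 burn out
  .TT.T
  ..TTT
  .TTTT
  TTTTT
  FTTTT
  .FTTT
Step 2: 3 trees catch fire, 2 burn out
  .TT.T
  ..TTT
  .TTTT
  FTTTT
  .FTTT
  ..FTT
Step 3: 3 trees catch fire, 3 burn out
  .TT.T
  ..TTT
  .TTTT
  .FTTT
  ..FTT
  ...FT
Step 4: 4 trees catch fire, 3 burn out
  .TT.T
  ..TTT
  .FTTT
  ..FTT
  ...FT
  ....F
Step 5: 3 trees catch fire, 4 burn out
  .TT.T
  ..TTT
  ..FTT
  ...FT
  ....F
  .....
Step 6: 3 trees catch fire, 3 burn out
  .TT.T
  ..FTT
  ...FT
  ....F
  .....
  .....

.TT.T
..FTT
...FT
....F
.....
.....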